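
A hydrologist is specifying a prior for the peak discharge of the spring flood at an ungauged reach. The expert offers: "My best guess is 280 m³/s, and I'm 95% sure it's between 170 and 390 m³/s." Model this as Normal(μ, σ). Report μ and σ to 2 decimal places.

μ = 280.00, σ = 56.12

A symmetric 95% interval runs μ ± z·σ with z = 1.96.
Half-width = 110, so σ = 110/1.96 = 56.12.
μ is the stated best guess, 280.00.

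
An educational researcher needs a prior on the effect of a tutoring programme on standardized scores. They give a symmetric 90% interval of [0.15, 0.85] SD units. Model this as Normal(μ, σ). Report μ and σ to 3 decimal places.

μ = 0.500, σ = 0.213

A symmetric 90% interval runs μ ± z·σ with z = 1.645.
Half-width = 0.35, so σ = 0.35/1.645 = 0.213.
μ is the interval midpoint, 0.500.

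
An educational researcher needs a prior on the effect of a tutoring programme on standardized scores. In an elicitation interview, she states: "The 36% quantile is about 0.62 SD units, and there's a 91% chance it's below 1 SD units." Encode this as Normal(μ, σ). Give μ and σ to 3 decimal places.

For Normal(μ,σ), the p-quantile is μ + z_p·σ. Here z_{0.36} = -0.3585, z_{0.91} = 1.341.
So 0.62 = μ − 0.3585σ and 1 = μ + 1.341σ.
Subtracting: σ = (1 − 0.62)/(1.341 − (-0.3585)) = 0.224.
Then μ = 0.62 − (-0.3585)·0.224 = 0.700.

μ = 0.700, σ = 0.224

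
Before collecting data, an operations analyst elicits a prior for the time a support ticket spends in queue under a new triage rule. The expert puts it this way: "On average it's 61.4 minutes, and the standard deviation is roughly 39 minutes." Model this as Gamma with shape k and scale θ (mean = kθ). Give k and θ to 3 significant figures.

For Gamma(k, scale θ): mean = kθ, variance = kθ², so CV = 1/√k.
CV = SD/mean = 39/61.4 = 0.6352, hence k = 1/CV² = 2.48.
Then θ = mean/k = 61.4/2.48 = 24.8.

k ≈ 2.48, θ ≈ 24.8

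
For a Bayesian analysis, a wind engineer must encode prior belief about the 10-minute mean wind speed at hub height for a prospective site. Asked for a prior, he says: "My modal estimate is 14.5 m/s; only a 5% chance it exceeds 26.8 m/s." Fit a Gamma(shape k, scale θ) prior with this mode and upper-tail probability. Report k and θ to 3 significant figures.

k ≈ 8.38, θ ≈ 1.97

Gamma(k,θ) with k>1 has mode (k−1)θ, so θ = 14.5/(k−1).
Need P(X < 26.8) = 0.95 with θ tied to k this way. Start at k = 2, θ = 14.5: P(X<26.8) ≈ 0.551.
Too low — raise k to concentrate. Iterating converges to k ≈ 8.38.
Then θ = 14.5/(8.38−1) ≈ 1.97.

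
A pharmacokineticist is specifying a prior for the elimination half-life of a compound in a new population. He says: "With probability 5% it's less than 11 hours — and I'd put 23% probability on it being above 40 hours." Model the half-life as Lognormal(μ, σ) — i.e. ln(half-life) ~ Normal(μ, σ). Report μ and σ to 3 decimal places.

If T ~ Lognormal(μ,σ) then ln T ~ Normal(μ,σ), so the p-quantile of ln T is μ + z_p·σ.
ln(11) = 2.398 and ln(40) = 3.689; z_{0.05} = -1.645, z_{0.77} = 0.7388.
σ = (3.689 − 2.398)/(0.7388 − (-1.645)) = 0.542.
μ = 2.398 − (-1.645)·0.542 = 3.289.

μ ≈ 3.289, σ ≈ 0.542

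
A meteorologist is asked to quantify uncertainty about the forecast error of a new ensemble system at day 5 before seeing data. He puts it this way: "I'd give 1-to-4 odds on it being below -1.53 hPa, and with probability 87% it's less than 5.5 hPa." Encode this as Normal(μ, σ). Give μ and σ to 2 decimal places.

μ = 1.48, σ = 3.57

For Normal(μ,σ), the p-quantile is μ + z_p·σ. Here z_{0.2} = -0.8416, z_{0.87} = 1.126.
So -1.53 = μ − 0.8416σ and 5.5 = μ + 1.126σ.
Subtracting: σ = (5.5 − -1.53)/(1.126 − (-0.8416)) = 3.57.
Then μ = -1.53 − (-0.8416)·3.57 = 1.48.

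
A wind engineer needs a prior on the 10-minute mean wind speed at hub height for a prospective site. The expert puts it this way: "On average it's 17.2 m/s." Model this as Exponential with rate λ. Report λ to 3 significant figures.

Exponential mean = 1/λ, so λ = 1/17.2 = 0.0581.

λ ≈ 0.0581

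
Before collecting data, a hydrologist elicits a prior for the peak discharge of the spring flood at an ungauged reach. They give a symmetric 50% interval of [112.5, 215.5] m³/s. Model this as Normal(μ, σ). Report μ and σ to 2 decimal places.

A symmetric 50% interval runs μ ± z·σ with z = 0.6745.
Half-width = 51.5, so σ = 51.5/0.6745 = 76.35.
μ is the interval midpoint, 164.00.

μ = 164.00, σ = 76.35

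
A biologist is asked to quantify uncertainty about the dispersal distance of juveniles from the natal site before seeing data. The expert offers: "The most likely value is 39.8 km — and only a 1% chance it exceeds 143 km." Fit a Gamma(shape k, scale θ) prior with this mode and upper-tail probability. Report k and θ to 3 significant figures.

k ≈ 3.63, θ ≈ 15.1

Gamma(k,θ) with k>1 has mode (k−1)θ, so θ = 39.8/(k−1).
Need P(X < 143) = 0.99 with θ tied to k this way. Start at k = 2, θ = 39.8: P(X<143) ≈ 0.874.
Too low — raise k to concentrate. Iterating converges to k ≈ 3.63.
Then θ = 39.8/(3.63−1) ≈ 15.1.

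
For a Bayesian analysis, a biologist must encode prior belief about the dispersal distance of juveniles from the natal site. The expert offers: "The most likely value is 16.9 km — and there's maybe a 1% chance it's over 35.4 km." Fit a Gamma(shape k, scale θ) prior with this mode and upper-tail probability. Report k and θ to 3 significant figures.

k ≈ 9.9, θ ≈ 1.9

Gamma(k,θ) with k>1 has mode (k−1)θ, so θ = 16.9/(k−1).
Need P(X < 35.4) = 0.99 with θ tied to k this way. Start at k = 2, θ = 16.9: P(X<35.4) ≈ 0.619.
Too low — raise k to concentrate. Iterating converges to k ≈ 9.9.
Then θ = 16.9/(9.9−1) ≈ 1.9.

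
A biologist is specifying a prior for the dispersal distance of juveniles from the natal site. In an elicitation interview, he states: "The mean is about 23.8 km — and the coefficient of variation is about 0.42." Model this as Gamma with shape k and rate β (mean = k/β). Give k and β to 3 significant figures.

k ≈ 5.67, β ≈ 0.238

For Gamma(k, rate β): mean = k/β, variance = k/β², so CV = 1/√k.
CV = 0.42, hence k = 1/CV² = 5.67.
Then β = k/mean = 5.67/23.8 = 0.238.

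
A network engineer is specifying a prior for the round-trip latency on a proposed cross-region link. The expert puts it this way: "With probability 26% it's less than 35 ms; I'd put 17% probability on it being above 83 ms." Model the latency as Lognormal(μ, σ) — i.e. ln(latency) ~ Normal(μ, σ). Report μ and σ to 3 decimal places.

If T ~ Lognormal(μ,σ) then ln T ~ Normal(μ,σ), so the p-quantile of ln T is μ + z_p·σ.
ln(35) = 3.555 and ln(83) = 4.419; z_{0.26} = -0.6433, z_{0.83} = 0.9542.
σ = (4.419 − 3.555)/(0.9542 − (-0.6433)) = 0.541.
μ = 3.555 − (-0.6433)·0.541 = 3.903.

μ ≈ 3.903, σ ≈ 0.541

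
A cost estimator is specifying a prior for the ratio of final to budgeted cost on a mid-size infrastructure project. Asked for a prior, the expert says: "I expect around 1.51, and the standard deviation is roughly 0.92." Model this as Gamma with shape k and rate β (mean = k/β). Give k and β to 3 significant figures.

k ≈ 2.69, β ≈ 1.78

For Gamma(k, rate β): mean = k/β, variance = k/β², so CV = 1/√k.
CV = SD/mean = 0.92/1.51 = 0.6093, hence k = 1/CV² = 2.69.
Then β = k/mean = 2.69/1.51 = 1.78.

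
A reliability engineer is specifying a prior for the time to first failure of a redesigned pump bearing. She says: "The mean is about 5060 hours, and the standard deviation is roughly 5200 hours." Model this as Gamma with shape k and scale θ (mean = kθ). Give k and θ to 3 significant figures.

For Gamma(k, scale θ): mean = kθ, variance = kθ², so CV = 1/√k.
CV = SD/mean = 5200/5060 = 1.028, hence k = 1/CV² = 0.947.
Then θ = mean/k = 5060/0.947 = 5340.

k ≈ 0.947, θ ≈ 5340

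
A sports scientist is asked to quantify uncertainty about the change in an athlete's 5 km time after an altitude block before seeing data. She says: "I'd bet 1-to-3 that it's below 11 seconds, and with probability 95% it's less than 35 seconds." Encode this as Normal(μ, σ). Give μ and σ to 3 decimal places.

For Normal(μ,σ), the p-quantile is μ + z_p·σ. Here z_{0.25} = -0.6745, z_{0.95} = 1.645.
So 11 = μ − 0.6745σ and 35 = μ + 1.645σ.
Subtracting: σ = (35 − 11)/(1.645 − (-0.6745)) = 10.348.
Then μ = 11 − (-0.6745)·10.348 = 17.979.

μ = 17.979, σ = 10.348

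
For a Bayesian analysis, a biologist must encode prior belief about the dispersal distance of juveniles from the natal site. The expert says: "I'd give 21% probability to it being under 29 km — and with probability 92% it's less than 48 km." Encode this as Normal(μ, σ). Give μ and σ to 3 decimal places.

μ = 35.928, σ = 8.591

The p-quantile of Normal(μ,σ) is μ + z_p·σ, with z_{0.21} = -0.8064 and z_{0.92} = 1.405.
Eliminate σ: μ = (z₂·x₁ − z₁·x₂)/(z₂ − z₁) = (1.405·29 − (-0.8064)·48)/2.211 = 35.928.
Then σ = (x₂ − x₁)/(z₂ − z₁) = (48 − 29)/2.211 = 8.591.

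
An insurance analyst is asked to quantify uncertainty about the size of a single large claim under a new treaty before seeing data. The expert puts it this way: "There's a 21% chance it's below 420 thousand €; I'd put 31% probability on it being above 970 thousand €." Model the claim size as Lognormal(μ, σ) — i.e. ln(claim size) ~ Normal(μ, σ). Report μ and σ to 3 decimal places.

μ ≈ 6.559, σ ≈ 0.643

If T ~ Lognormal(μ,σ) then ln T ~ Normal(μ,σ), so the p-quantile of ln T is μ + z_p·σ.
ln(420) = 6.04 and ln(970) = 6.877; z_{0.21} = -0.8064, z_{0.69} = 0.4959.
σ = (6.877 − 6.04)/(0.4959 − (-0.8064)) = 0.643.
μ = 6.04 − (-0.8064)·0.643 = 6.559.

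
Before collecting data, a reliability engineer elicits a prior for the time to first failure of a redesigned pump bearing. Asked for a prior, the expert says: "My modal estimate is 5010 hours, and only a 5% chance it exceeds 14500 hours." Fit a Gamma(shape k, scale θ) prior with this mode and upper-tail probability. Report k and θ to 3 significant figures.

k ≈ 3.36, θ ≈ 2120

Gamma(k,θ) with k>1 has mode (k−1)θ, so θ = 5010/(k−1).
Need P(X < 14500) = 0.95 with θ tied to k this way. Start at k = 2, θ = 5010: P(X<14500) ≈ 0.784.
Too low — raise k to concentrate. Iterating converges to k ≈ 3.36.
Then θ = 5010/(3.36−1) ≈ 2120.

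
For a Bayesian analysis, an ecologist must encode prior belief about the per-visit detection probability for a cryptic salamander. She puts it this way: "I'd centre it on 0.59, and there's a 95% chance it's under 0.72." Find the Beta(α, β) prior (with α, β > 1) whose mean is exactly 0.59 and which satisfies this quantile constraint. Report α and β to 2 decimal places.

With mean 0.59 fixed, write α = 0.59s, β = 0.41s where s = α+β.
Need P(θ < 0.72) = 0.95 under Beta(0.59s, 0.41s). Normal approximation: (q−m)/√(m(1−m)/s) ≈ z_{0.95} = 1.64, so s ≈ 0.59·0.41·(1.64)²/(0.72−0.59)² = 38.7.
At s = 38.7: P(θ<0.72) ≈ 0.956. Adjusting to match 0.95 gives s ≈ 36.16.
So α = 0.59·36.16 ≈ 21.34, β = 0.41·36.16 ≈ 14.83.

α ≈ 21.34, β ≈ 14.83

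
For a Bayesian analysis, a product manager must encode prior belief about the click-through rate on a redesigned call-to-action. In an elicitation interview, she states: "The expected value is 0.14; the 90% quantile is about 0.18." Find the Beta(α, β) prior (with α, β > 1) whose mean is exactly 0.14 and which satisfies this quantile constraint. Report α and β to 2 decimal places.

α ≈ 18.16, β ≈ 111.57

With mean 0.14 fixed, write α = 0.14s, β = 0.86s where s = α+β.
Need P(θ < 0.18) = 0.9 under Beta(0.14s, 0.86s). Normal approximation: (q−m)/√(m(1−m)/s) ≈ z_{0.9} = 1.28, so s ≈ 0.14·0.86·(1.28)²/(0.18−0.14)² = 123.6.
At s = 123.6: P(θ<0.18) ≈ 0.895. Adjusting to match 0.9 gives s ≈ 129.73.
So α = 0.14·129.73 ≈ 18.16, β = 0.86·129.73 ≈ 111.57.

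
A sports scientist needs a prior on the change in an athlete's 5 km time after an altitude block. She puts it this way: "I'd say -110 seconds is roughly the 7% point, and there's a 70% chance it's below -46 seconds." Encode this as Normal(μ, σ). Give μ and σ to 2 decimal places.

The p-quantile of Normal(μ,σ) is μ + z_p·σ, with z_{0.07} = -1.476 and z_{0.7} = 0.5244.
Eliminate σ: μ = (z₂·x₁ − z₁·x₂)/(z₂ − z₁) = (0.5244·-110 − (-1.476)·-46)/2 = -62.78.
Then σ = (x₂ − x₁)/(z₂ − z₁) = (-46 − -110)/2 = 32.00.

μ = -62.78, σ = 32.00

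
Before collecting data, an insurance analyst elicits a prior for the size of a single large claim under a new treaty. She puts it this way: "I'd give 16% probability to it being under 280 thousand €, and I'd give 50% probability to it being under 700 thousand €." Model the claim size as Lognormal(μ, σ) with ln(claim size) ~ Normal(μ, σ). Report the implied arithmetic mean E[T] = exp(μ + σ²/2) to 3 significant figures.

If T ~ Lognormal(μ,σ) then ln T ~ Normal(μ,σ), so the p-quantile of ln T is μ + z_p·σ.
ln(280) = 5.635 and ln(700) = 6.551; z_{0.16} = -0.9945, z_{0.5} = 0.
σ = (6.551 − 5.635)/(0 − (-0.9945)) = 0.921.
μ = 5.635 − (-0.9945)·0.921 = 6.551.
E[T] = exp(μ + σ²/2) = exp(6.551 + 0.4245) = 1070 thousand €.

E[T] ≈ 1070 thousand €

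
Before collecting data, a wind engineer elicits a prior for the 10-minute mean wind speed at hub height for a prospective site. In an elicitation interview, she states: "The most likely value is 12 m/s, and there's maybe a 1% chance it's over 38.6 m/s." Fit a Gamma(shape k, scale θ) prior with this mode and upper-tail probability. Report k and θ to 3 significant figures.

Gamma(k,θ) with k>1 has mode (k−1)θ, so θ = 12/(k−1).
Need P(X < 38.6) = 0.99 with θ tied to k this way. Start at k = 2, θ = 12: P(X<38.6) ≈ 0.831.
Too low — raise k to concentrate. Iterating converges to k ≈ 4.24.
Then θ = 12/(4.24−1) ≈ 3.7.

k ≈ 4.24, θ ≈ 3.7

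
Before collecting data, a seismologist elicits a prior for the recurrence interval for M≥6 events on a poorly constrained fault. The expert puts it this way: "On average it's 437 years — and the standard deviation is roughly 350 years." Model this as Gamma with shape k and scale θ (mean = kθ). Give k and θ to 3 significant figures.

k ≈ 1.56, θ ≈ 280

For Gamma(k, scale θ): mean = kθ, variance = kθ², so CV = 1/√k.
CV = SD/mean = 350/437 = 0.8009, hence k = 1/CV² = 1.56.
Then θ = mean/k = 437/1.56 = 280.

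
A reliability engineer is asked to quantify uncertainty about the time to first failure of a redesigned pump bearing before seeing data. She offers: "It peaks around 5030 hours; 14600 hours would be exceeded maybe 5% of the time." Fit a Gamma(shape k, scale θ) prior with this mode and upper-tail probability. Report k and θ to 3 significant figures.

Gamma(k,θ) with k>1 has mode (k−1)θ, so θ = 5030/(k−1).
Need P(X < 14600) = 0.95 with θ tied to k this way. Start at k = 2, θ = 5030: P(X<14600) ≈ 0.786.
Too low — raise k to concentrate. Iterating converges to k ≈ 3.35.
Then θ = 5030/(3.35−1) ≈ 2140.

k ≈ 3.35, θ ≈ 2140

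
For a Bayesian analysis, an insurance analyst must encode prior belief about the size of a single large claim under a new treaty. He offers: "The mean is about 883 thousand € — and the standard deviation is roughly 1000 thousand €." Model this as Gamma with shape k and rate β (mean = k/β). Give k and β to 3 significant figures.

For Gamma(k, rate β): mean = k/β, variance = k/β², so CV = 1/√k.
CV = SD/mean = 1000/883 = 1.133, hence k = 1/CV² = 0.78.
Then β = k/mean = 0.78/883 = 0.000883.

k ≈ 0.78, β ≈ 0.000883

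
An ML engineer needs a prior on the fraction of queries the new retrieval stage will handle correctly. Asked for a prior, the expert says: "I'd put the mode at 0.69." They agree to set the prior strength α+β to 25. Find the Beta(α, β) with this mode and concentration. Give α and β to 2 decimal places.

For α,β > 1 the Beta mode is (α−1)/(α+β−2). With α+β = 25, the mode is (α−1)/23.
Set (α−1)/23 = 0.69 → α = 1 + 0.69·23 = 16.87.
β = 25 − α = 8.13.

α = 16.87, β = 8.13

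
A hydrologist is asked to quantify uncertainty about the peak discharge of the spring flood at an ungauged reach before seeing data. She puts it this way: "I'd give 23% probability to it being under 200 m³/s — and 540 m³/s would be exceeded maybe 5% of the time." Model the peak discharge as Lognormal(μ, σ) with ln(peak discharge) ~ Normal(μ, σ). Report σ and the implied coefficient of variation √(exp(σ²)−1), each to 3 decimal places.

If T ~ Lognormal(μ,σ) then ln T ~ Normal(μ,σ), so the p-quantile of ln T is μ + z_p·σ.
ln(200) = 5.298 and ln(540) = 6.292; z_{0.23} = -0.7388, z_{0.95} = 1.645.
σ = (6.292 − 5.298)/(1.645 − (-0.7388)) = 0.417.
μ = 5.298 − (-0.7388)·0.417 = 5.606.
CV = √(exp(σ²)−1) = √(exp(0.1736)−1) = 0.435.

σ ≈ 0.417, CV ≈ 0.435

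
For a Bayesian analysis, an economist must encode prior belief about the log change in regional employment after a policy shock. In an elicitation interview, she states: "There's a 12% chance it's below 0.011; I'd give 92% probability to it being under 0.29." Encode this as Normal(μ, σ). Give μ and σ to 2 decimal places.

The p-quantile of Normal(μ,σ) is μ + z_p·σ, with z_{0.12} = -1.175 and z_{0.92} = 1.405.
Eliminate σ: μ = (z₂·x₁ − z₁·x₂)/(z₂ − z₁) = (1.405·0.011 − (-1.175)·0.29)/2.58 = 0.14.
Then σ = (x₂ − x₁)/(z₂ − z₁) = (0.29 − 0.011)/2.58 = 0.11.

μ = 0.14, σ = 0.11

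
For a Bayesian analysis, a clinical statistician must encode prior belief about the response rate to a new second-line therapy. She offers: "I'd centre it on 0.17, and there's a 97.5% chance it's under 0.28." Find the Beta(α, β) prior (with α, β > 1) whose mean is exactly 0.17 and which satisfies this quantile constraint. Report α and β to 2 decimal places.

With mean 0.17 fixed, write α = 0.17s, β = 0.83s where s = α+β.
Need P(θ < 0.28) = 0.975 under Beta(0.17s, 0.83s). Normal approximation: (q−m)/√(m(1−m)/s) ≈ z_{0.975} = 1.96, so s ≈ 0.17·0.83·(1.96)²/(0.28−0.17)² = 44.8.
At s = 44.8: P(θ<0.28) ≈ 0.964. Adjusting to match 0.975 gives s ≈ 53.94.
So α = 0.17·53.94 ≈ 9.17, β = 0.83·53.94 ≈ 44.77.

α ≈ 9.17, β ≈ 44.77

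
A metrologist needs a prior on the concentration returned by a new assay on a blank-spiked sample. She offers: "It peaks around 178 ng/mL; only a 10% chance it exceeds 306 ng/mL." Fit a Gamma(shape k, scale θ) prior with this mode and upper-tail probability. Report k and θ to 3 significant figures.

Gamma(k,θ) with k>1 has mode (k−1)θ, so θ = 178/(k−1).
Need P(X < 306) = 0.9 with θ tied to k this way. Start at k = 2, θ = 178: P(X<306) ≈ 0.513.
Too low — raise k to concentrate. Iterating converges to k ≈ 7.46.
Then θ = 178/(7.46−1) ≈ 27.6.

k ≈ 7.46, θ ≈ 27.6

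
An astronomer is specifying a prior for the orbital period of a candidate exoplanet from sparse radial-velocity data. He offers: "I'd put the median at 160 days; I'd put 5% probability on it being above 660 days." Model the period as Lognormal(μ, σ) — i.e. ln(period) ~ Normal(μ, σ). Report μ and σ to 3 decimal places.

If T ~ Lognormal(μ,σ) then ln T ~ Normal(μ,σ), so the p-quantile of ln T is μ + z_p·σ.
ln(160) = 5.075 and ln(660) = 6.492; z_{0.5} = 0, z_{0.95} = 1.645.
σ = (6.492 − 5.075)/(1.645 − (0)) = 0.862.
μ = 5.075 − (0)·0.862 = 5.075.

μ ≈ 5.075, σ ≈ 0.862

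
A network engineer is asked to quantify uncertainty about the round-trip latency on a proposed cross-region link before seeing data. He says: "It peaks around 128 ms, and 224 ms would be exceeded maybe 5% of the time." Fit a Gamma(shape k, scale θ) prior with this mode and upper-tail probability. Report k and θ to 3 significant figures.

Gamma(k,θ) with k>1 has mode (k−1)θ, so θ = 128/(k−1).
Need P(X < 224) = 0.95 with θ tied to k this way. Start at k = 2, θ = 128: P(X<224) ≈ 0.522.
Too low — raise k to concentrate. Iterating converges to k ≈ 9.91.
Then θ = 128/(9.91−1) ≈ 14.4.

k ≈ 9.91, θ ≈ 14.4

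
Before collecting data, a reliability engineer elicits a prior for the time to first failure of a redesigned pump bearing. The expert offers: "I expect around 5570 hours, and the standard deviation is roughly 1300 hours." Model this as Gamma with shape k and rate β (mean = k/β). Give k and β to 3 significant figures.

k ≈ 18.4, β ≈ 0.0033

For Gamma(k, rate β): mean = k/β, variance = k/β², so CV = 1/√k.
CV = SD/mean = 1300/5570 = 0.2334, hence k = 1/CV² = 18.4.
Then β = k/mean = 18.4/5570 = 0.0033.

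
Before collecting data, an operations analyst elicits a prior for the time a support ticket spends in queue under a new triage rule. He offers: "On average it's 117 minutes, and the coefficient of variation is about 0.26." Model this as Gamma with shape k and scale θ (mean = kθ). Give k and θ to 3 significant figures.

k ≈ 14.8, θ ≈ 7.91

For Gamma(k, scale θ): mean = kθ, variance = kθ², so CV = 1/√k.
CV = 0.26, hence k = 1/CV² = 14.8.
Then θ = mean/k = 117/14.8 = 7.91.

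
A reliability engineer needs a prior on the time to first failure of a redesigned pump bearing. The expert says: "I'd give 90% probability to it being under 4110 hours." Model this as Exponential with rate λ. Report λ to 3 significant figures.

λ ≈ 0.00056

P(T < 4110.0) = 1 − e^(−λ·4110.0) = 0.9, so λ = −ln(1−0.9)/4110.0 = −ln(0.1)/4110.0 = 0.00056.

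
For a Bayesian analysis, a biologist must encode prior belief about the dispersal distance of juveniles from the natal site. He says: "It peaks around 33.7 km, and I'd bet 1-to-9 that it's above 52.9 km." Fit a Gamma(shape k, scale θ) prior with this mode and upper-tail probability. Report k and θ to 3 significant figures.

k ≈ 10.2, θ ≈ 3.66

Gamma(k,θ) with k>1 has mode (k−1)θ, so θ = 33.7/(k−1).
Need P(X < 52.9) = 0.9 with θ tied to k this way. Start at k = 2, θ = 33.7: P(X<52.9) ≈ 0.465.
Too low — raise k to concentrate. Iterating converges to k ≈ 10.2.
Then θ = 33.7/(10.2−1) ≈ 3.66.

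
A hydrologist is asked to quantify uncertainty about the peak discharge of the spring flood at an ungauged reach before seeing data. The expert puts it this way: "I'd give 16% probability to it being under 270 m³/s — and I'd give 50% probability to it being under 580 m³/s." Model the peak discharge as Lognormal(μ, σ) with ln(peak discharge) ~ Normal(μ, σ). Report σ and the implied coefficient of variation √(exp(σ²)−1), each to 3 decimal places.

If T ~ Lognormal(μ,σ) then ln T ~ Normal(μ,σ), so the p-quantile of ln T is μ + z_p·σ.
ln(270) = 5.598 and ln(580) = 6.363; z_{0.16} = -0.9945, z_{0.5} = 0.
σ = (6.363 − 5.598)/(0 − (-0.9945)) = 0.769.
μ = 5.598 − (-0.9945)·0.769 = 6.363.
CV = √(exp(σ²)−1) = √(exp(0.5912)−1) = 0.898.

σ ≈ 0.769, CV ≈ 0.898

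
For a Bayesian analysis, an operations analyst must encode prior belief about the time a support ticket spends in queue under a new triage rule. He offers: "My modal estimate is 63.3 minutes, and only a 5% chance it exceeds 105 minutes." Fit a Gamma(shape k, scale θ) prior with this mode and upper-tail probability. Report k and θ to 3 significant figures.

Gamma(k,θ) with k>1 has mode (k−1)θ, so θ = 63.3/(k−1).
Need P(X < 105) = 0.95 with θ tied to k this way. Start at k = 2, θ = 63.3: P(X<105) ≈ 0.494.
Too low — raise k to concentrate. Iterating converges to k ≈ 11.9.
Then θ = 63.3/(11.9−1) ≈ 5.8.

k ≈ 11.9, θ ≈ 5.8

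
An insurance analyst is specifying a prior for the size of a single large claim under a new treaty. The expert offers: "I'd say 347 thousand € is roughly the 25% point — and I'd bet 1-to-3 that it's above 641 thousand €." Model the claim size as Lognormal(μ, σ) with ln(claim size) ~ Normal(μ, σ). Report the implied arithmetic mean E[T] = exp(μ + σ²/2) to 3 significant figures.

E[T] ≈ 523 thousand €

If T ~ Lognormal(μ,σ) then ln T ~ Normal(μ,σ), so the p-quantile of ln T is μ + z_p·σ.
ln(347) = 5.849 and ln(641) = 6.463; z_{0.25} = -0.6745, z_{0.75} = 0.6745.
σ = (6.463 − 5.849)/(0.6745 − (-0.6745)) = 0.455.
μ = 5.849 − (-0.6745)·0.455 = 6.156.
E[T] = exp(μ + σ²/2) = exp(6.156 + 0.1035) = 523 thousand €.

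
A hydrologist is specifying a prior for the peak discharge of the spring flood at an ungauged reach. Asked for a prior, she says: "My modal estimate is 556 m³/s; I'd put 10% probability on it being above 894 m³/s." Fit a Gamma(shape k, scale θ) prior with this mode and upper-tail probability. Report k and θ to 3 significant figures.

k ≈ 9.33, θ ≈ 66.7

Gamma(k,θ) with k>1 has mode (k−1)θ, so θ = 556/(k−1).
Need P(X < 894) = 0.9 with θ tied to k this way. Start at k = 2, θ = 556: P(X<894) ≈ 0.478.
Too low — raise k to concentrate. Iterating converges to k ≈ 9.33.
Then θ = 556/(9.33−1) ≈ 66.7.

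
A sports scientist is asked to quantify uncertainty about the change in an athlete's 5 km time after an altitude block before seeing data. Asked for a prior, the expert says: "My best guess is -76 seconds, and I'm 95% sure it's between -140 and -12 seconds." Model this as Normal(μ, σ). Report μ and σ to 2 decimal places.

A symmetric 95% interval runs μ ± z·σ with z = 1.96.
Half-width = 64, so σ = 64/1.96 = 32.65.
μ is the stated best guess, -76.00.

μ = -76.00, σ = 32.65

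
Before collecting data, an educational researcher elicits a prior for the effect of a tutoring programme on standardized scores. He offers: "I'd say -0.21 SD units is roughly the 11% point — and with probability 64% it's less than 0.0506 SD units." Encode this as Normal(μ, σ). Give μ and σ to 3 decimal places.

The p-quantile of Normal(μ,σ) is μ + z_p·σ, with z_{0.11} = -1.227 and z_{0.64} = 0.3585.
Eliminate σ: μ = (z₂·x₁ − z₁·x₂)/(z₂ − z₁) = (0.3585·-0.21 − (-1.227)·0.0506)/1.585 = -0.008.
Then σ = (x₂ − x₁)/(z₂ − z₁) = (0.0506 − -0.21)/1.585 = 0.164.

μ = -0.008, σ = 0.164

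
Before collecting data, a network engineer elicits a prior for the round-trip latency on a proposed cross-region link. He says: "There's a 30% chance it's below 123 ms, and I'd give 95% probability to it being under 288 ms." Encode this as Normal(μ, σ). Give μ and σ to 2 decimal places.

μ = 162.89, σ = 76.06

The p-quantile of Normal(μ,σ) is μ + z_p·σ, with z_{0.3} = -0.5244 and z_{0.95} = 1.645.
Eliminate σ: μ = (z₂·x₁ − z₁·x₂)/(z₂ − z₁) = (1.645·123 − (-0.5244)·288)/2.169 = 162.89.
Then σ = (x₂ − x₁)/(z₂ − z₁) = (288 − 123)/2.169 = 76.06.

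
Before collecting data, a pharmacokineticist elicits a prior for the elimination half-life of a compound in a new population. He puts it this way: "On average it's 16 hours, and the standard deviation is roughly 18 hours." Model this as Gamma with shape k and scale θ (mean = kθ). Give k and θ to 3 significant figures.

k ≈ 0.79, θ ≈ 20.2

For Gamma(k, scale θ): mean = kθ, variance = kθ², so CV = 1/√k.
CV = SD/mean = 18/16 = 1.125, hence k = 1/CV² = 0.79.
Then θ = mean/k = 16/0.79 = 20.2.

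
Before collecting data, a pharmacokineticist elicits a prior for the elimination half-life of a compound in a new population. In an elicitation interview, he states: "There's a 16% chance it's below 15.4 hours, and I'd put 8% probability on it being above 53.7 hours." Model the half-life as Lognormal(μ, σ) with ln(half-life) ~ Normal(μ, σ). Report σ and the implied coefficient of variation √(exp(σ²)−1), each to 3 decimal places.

σ ≈ 0.521, CV ≈ 0.558

If T ~ Lognormal(μ,σ) then ln T ~ Normal(μ,σ), so the p-quantile of ln T is μ + z_p·σ.
ln(15.4) = 2.734 and ln(53.7) = 3.983; z_{0.16} = -0.9945, z_{0.92} = 1.405.
σ = (3.983 − 2.734)/(1.405 − (-0.9945)) = 0.521.
μ = 2.734 − (-0.9945)·0.521 = 3.252.
CV = √(exp(σ²)−1) = √(exp(0.2710)−1) = 0.558.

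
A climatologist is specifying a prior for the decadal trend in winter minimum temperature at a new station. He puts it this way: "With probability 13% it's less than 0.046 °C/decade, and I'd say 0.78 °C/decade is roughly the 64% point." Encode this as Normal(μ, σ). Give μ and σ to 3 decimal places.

For Normal(μ,σ), the p-quantile is μ + z_p·σ. Here z_{0.13} = -1.126, z_{0.64} = 0.3585.
So 0.046 = μ − 1.126σ and 0.78 = μ + 0.3585σ.
Subtracting: σ = (0.78 − 0.046)/(0.3585 − (-1.126)) = 0.494.
Then μ = 0.046 − (-1.126)·0.494 = 0.603.

μ = 0.603, σ = 0.494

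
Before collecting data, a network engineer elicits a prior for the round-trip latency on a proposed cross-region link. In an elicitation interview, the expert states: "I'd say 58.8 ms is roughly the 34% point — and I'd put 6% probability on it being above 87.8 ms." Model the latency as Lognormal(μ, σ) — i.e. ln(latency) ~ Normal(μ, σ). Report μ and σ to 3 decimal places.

μ ≈ 4.158, σ ≈ 0.204

If T ~ Lognormal(μ,σ) then ln T ~ Normal(μ,σ), so the p-quantile of ln T is μ + z_p·σ.
ln(58.8) = 4.074 and ln(87.8) = 4.475; z_{0.34} = -0.4125, z_{0.94} = 1.555.
σ = (4.475 − 4.074)/(1.555 − (-0.4125)) = 0.204.
μ = 4.074 − (-0.4125)·0.204 = 4.158.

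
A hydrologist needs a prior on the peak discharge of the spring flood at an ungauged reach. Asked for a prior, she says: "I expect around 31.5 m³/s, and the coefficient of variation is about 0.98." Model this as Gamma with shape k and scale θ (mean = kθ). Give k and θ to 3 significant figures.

For Gamma(k, scale θ): mean = kθ, variance = kθ², so CV = 1/√k.
CV = 0.98, hence k = 1/CV² = 1.04.
Then θ = mean/k = 31.5/1.04 = 30.3.

k ≈ 1.04, θ ≈ 30.3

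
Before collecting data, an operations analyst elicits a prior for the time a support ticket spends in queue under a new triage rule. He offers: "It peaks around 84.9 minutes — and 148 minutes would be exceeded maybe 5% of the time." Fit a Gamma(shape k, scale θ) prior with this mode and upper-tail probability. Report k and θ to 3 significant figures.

Gamma(k,θ) with k>1 has mode (k−1)θ, so θ = 84.9/(k−1).
Need P(X < 148) = 0.95 with θ tied to k this way. Start at k = 2, θ = 84.9: P(X<148) ≈ 0.520.
Too low — raise k to concentrate. Iterating converges to k ≈ 10.
Then θ = 84.9/(10−1) ≈ 9.4.

k ≈ 10, θ ≈ 9.4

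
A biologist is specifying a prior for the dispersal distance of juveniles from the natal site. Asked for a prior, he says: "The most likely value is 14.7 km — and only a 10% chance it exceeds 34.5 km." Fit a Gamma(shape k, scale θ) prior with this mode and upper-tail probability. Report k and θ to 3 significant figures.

k ≈ 3.64, θ ≈ 5.56

Gamma(k,θ) with k>1 has mode (k−1)θ, so θ = 14.7/(k−1).
Need P(X < 34.5) = 0.9 with θ tied to k this way. Start at k = 2, θ = 14.7: P(X<34.5) ≈ 0.680.
Too low — raise k to concentrate. Iterating converges to k ≈ 3.64.
Then θ = 14.7/(3.64−1) ≈ 5.56.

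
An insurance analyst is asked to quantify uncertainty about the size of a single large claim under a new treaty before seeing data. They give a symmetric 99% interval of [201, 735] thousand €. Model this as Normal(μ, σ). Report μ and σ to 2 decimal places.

A symmetric 99% interval runs μ ± z·σ with z = 2.576.
Half-width = 267, so σ = 267/2.576 = 103.66.
μ is the interval midpoint, 468.00.

μ = 468.00, σ = 103.66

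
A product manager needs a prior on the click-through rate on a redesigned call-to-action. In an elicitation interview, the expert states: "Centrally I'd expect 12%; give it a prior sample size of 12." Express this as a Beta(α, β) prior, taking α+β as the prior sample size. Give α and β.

Under the effective-sample-size interpretation, Beta(α, β) has prior mean α/(α+β) and prior sample size α+β.
So α+β = 12 and α/(α+β) = 0.12, giving α = 0.12·12 = 1.44 and β = 12 − 1.44 = 10.56.

α = 1.44, β = 10.56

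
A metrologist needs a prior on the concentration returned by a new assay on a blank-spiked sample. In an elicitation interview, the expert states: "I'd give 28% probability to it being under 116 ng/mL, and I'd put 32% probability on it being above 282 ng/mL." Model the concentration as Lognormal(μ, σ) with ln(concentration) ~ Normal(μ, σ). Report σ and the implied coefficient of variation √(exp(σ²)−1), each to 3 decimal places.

σ ≈ 0.846, CV ≈ 1.022

If T ~ Lognormal(μ,σ) then ln T ~ Normal(μ,σ), so the p-quantile of ln T is μ + z_p·σ.
ln(116) = 4.754 and ln(282) = 5.642; z_{0.28} = -0.5828, z_{0.68} = 0.4677.
σ = (5.642 − 4.754)/(0.4677 − (-0.5828)) = 0.846.
μ = 4.754 − (-0.5828)·0.846 = 5.246.
CV = √(exp(σ²)−1) = √(exp(0.7150)−1) = 1.022.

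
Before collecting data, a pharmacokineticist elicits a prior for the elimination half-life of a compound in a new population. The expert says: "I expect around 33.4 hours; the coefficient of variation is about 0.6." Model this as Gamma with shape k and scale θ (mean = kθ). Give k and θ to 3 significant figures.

k ≈ 2.78, θ ≈ 12

For Gamma(k, scale θ): mean = kθ, variance = kθ², so CV = 1/√k.
CV = 0.6, hence k = 1/CV² = 2.78.
Then θ = mean/k = 33.4/2.78 = 12.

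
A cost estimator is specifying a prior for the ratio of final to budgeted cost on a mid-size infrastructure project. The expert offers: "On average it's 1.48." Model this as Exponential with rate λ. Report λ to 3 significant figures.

Exponential mean = 1/λ, so λ = 1/1.48 = 0.676.

λ ≈ 0.676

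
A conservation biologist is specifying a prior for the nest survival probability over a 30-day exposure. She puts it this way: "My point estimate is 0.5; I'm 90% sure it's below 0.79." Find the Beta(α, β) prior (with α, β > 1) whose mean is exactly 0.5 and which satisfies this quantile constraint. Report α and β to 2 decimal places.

With mean 0.5 fixed, write α = 0.5s, β = 0.5s where s = α+β.
Need P(θ < 0.79) = 0.9 under Beta(0.5s, 0.5s). Normal approximation: (q−m)/√(m(1−m)/s) ≈ z_{0.9} = 1.28, so s ≈ 0.5·0.5·(1.28)²/(0.79−0.5)² = 4.9.
At s = 4.9: P(θ<0.79) ≈ 0.911. Adjusting to match 0.9 gives s ≈ 4.46.
So α = 0.5·4.46 ≈ 2.23, β = 0.5·4.46 ≈ 2.23.

α ≈ 2.23, β ≈ 2.23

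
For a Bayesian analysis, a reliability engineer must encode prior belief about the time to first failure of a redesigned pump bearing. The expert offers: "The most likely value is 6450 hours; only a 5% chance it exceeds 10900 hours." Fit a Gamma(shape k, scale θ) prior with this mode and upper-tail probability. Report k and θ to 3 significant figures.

Gamma(k,θ) with k>1 has mode (k−1)θ, so θ = 6450/(k−1).
Need P(X < 10900) = 0.95 with θ tied to k this way. Start at k = 2, θ = 6450: P(X<10900) ≈ 0.504.
Too low — raise k to concentrate. Iterating converges to k ≈ 11.1.
Then θ = 6450/(11.1−1) ≈ 636.

k ≈ 11.1, θ ≈ 636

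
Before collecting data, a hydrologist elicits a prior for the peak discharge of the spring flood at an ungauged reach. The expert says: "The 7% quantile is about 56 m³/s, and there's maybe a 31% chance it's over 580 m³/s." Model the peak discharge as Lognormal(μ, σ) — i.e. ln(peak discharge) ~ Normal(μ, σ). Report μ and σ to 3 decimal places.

If T ~ Lognormal(μ,σ) then ln T ~ Normal(μ,σ), so the p-quantile of ln T is μ + z_p·σ.
ln(56) = 4.025 and ln(580) = 6.363; z_{0.07} = -1.476, z_{0.69} = 0.4959.
σ = (6.363 − 4.025)/(0.4959 − (-1.476)) = 1.186.
μ = 4.025 − (-1.476)·1.186 = 5.775.

μ ≈ 5.775, σ ≈ 1.186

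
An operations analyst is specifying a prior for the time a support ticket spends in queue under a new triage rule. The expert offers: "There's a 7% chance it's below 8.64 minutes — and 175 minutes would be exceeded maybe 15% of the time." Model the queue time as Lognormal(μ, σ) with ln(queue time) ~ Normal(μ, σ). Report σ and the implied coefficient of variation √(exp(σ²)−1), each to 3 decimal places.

If T ~ Lognormal(μ,σ) then ln T ~ Normal(μ,σ), so the p-quantile of ln T is μ + z_p·σ.
ln(8.64) = 2.156 and ln(175) = 5.165; z_{0.07} = -1.476, z_{0.85} = 1.036.
σ = (5.165 − 2.156)/(1.036 − (-1.476)) = 1.197.
μ = 2.156 − (-1.476)·1.197 = 3.924.
CV = √(exp(σ²)−1) = √(exp(1.4340)−1) = 1.788.

σ ≈ 1.197, CV ≈ 1.788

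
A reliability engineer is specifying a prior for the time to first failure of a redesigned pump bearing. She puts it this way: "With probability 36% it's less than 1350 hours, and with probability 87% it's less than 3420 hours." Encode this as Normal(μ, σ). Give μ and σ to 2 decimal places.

μ = 1849.72, σ = 1394.08

For Normal(μ,σ), the p-quantile is μ + z_p·σ. Here z_{0.36} = -0.3585, z_{0.87} = 1.126.
So 1350 = μ − 0.3585σ and 3420 = μ + 1.126σ.
Subtracting: σ = (3420 − 1350)/(1.126 − (-0.3585)) = 1394.08.
Then μ = 1350 − (-0.3585)·1394.08 = 1849.72.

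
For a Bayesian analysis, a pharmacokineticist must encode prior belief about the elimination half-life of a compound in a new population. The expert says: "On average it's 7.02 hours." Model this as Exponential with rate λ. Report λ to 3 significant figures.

Exponential mean = 1/λ, so λ = 1/7.02 = 0.142.

λ ≈ 0.142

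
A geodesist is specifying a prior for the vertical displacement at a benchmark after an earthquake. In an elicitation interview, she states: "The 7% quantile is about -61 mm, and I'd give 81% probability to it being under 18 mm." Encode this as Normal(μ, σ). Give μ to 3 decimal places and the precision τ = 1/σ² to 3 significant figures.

μ = -11.466, τ = 0.000888

For Normal(μ,σ), the p-quantile is μ + z_p·σ. Here z_{0.07} = -1.476, z_{0.81} = 0.8779.
So -61 = μ − 1.476σ and 18 = μ + 0.8779σ.
Subtracting: σ = (18 − -61)/(0.8779 − (-1.476)) = 33.564.
Then μ = -61 − (-1.476)·33.564 = -11.466.
Precision τ = 1/σ² = 1/33.56² = 0.000888.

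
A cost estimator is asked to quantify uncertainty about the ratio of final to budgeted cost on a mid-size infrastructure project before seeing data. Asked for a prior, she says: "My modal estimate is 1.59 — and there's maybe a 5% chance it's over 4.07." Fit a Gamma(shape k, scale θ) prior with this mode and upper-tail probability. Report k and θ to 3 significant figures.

Gamma(k,θ) with k>1 has mode (k−1)θ, so θ = 1.59/(k−1).
Need P(X < 4.07) = 0.95 with θ tied to k this way. Start at k = 2, θ = 1.59: P(X<4.07) ≈ 0.725.
Too low — raise k to concentrate. Iterating converges to k ≈ 4.07.
Then θ = 1.59/(4.07−1) ≈ 0.519.

k ≈ 4.07, θ ≈ 0.519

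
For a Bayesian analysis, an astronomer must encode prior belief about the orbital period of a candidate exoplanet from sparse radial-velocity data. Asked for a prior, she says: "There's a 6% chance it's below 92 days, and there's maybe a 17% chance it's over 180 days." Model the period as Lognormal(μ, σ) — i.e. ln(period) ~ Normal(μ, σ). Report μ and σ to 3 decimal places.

If T ~ Lognormal(μ,σ) then ln T ~ Normal(μ,σ), so the p-quantile of ln T is μ + z_p·σ.
ln(92) = 4.522 and ln(180) = 5.193; z_{0.06} = -1.555, z_{0.83} = 0.9542.
σ = (5.193 − 4.522)/(0.9542 − (-1.555)) = 0.268.
μ = 4.522 − (-1.555)·0.268 = 4.938.

μ ≈ 4.938, σ ≈ 0.268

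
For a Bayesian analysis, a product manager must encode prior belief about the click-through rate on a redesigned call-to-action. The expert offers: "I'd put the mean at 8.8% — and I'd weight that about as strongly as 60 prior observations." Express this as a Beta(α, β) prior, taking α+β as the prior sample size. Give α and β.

Under the effective-sample-size interpretation, Beta(α, β) has prior mean α/(α+β) and prior sample size α+β.
So α+β = 60 and α/(α+β) = 0.088, giving α = 0.088·60 = 5.28 and β = 60 − 5.28 = 54.72.

α = 5.28, β = 54.72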